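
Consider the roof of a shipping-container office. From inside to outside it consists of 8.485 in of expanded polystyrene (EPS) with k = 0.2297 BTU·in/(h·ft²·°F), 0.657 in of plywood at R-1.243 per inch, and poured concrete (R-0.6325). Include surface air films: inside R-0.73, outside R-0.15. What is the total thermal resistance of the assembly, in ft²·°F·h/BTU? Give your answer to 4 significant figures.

8.485/0.2297 = 36.939
0.657 × 1.243 = 0.81665
R_total = 0.73 + 36.939 + 0.81665 + 0.6325 + 0.15 = 39.269 ft²·°F·h/BTU

39.27 ft²·°F·h/BTU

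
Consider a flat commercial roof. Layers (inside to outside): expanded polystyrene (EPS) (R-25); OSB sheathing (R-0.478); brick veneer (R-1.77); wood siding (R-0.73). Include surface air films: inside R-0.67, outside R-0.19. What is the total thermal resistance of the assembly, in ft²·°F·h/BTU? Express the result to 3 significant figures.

R_total = 0.67 + 25 + 0.478 + 1.77 + 0.73 + 0.19 = 28.84 ft²·°F·h/BTU

28.8 ft²·°F·h/BTU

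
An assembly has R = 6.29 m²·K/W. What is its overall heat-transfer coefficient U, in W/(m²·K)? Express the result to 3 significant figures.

U = 1/R = 1/6.29 = 0.159

0.159 W/(m²·K)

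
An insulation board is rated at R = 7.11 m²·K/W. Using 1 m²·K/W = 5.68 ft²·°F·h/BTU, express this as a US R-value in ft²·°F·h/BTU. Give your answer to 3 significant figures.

R_US = 7.11 × 5.68 = 40.38

40.4 ft²·°F·h/BTU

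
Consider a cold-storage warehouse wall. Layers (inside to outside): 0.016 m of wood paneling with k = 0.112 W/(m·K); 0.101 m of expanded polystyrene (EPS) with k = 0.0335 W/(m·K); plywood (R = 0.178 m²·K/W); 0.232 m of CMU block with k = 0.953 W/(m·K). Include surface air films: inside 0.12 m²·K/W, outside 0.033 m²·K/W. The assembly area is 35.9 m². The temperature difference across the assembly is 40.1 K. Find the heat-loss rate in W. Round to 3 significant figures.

0.016/0.112 = 0.1429
0.101/0.0335 = 3.015
0.232/0.953 = 0.2434
R_total = 0.12 + 0.1429 + 3.015 + 0.178 + 0.2434 + 0.033 = 3.732 m²·K/W
Q = A·ΔT/R = 35.9 × 40.1 / 3.732 = 385.7 W

386 W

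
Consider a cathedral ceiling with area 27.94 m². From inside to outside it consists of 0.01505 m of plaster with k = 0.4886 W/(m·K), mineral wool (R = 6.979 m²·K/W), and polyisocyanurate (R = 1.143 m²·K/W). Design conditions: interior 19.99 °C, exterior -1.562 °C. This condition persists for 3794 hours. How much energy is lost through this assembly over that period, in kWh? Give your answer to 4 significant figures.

0.01505/0.4886 = 0.030802
R_total = 0.030802 + 6.979 + 1.143 = 8.1528 m²·K/W
Q = 27.94 × (19.99 − (-1.562)) / 8.1528 = 73.86 W
E = 73.86 W × 3794 h / 1000 = 280.22 kWh

280.2 kWh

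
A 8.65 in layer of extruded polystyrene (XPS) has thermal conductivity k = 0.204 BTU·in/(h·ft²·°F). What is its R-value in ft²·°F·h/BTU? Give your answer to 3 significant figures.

42.4 ft²·°F·h/BTU

R = L/k = 8.65/0.204 = 42.4 ft²·°F·h/BTU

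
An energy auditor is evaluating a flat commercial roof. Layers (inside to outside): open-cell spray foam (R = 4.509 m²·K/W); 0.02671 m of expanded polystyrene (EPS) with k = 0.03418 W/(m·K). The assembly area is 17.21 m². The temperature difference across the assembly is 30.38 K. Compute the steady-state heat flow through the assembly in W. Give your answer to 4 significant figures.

0.02671/0.03418 = 0.78145
R_total = 4.509 + 0.78145 = 5.2905 m²·K/W
Q = A·ΔT/R = 17.21 × 30.38 / 5.2905 = 98.827 W

98.83 W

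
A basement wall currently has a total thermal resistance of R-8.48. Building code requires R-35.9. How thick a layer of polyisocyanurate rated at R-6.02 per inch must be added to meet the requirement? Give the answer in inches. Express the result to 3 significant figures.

ΔR = 35.9 − 8.48 = 27.42 ft²·°F·h/BTU
L = ΔR / (R/in) = 27.42/6.02 = 4.555 in

4.55 in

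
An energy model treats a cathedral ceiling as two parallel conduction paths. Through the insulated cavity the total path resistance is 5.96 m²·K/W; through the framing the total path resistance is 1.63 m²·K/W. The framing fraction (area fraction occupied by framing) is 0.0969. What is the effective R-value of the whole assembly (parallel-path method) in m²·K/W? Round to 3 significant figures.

U_eff = 0.9031/5.96 + 0.0969/1.63 = 0.1515 + 0.05945 = 0.211
R_eff = 1/U_eff = 4.74 m²·K/W

4.74 m²·K/W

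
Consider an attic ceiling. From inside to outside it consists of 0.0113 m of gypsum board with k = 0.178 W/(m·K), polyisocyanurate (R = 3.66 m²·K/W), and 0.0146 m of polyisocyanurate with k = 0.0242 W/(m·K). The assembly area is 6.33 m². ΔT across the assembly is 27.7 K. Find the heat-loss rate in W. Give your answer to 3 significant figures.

40.5 W

0.0113/0.178 = 0.06348
0.0146/0.0242 = 0.6033
R_total = 0.06348 + 3.66 + 0.6033 = 4.327 m²·K/W
Q = A·ΔT/R = 6.33 × 27.7 / 4.327 = 40.52 W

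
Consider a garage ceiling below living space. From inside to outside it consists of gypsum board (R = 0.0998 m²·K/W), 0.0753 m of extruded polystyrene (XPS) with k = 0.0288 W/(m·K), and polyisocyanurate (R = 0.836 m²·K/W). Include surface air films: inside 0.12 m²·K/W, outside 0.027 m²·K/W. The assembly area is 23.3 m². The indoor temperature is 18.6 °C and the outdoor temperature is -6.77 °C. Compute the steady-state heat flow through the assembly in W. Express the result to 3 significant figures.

0.0753/0.0288 = 2.615
R_total = 0.12 + 0.0998 + 2.615 + 0.836 + 0.027 = 3.697 m²·K/W
Q = A·ΔT/R = 23.3 × (18.6 − (-6.77)) / 3.697 = 159.9 W

160 W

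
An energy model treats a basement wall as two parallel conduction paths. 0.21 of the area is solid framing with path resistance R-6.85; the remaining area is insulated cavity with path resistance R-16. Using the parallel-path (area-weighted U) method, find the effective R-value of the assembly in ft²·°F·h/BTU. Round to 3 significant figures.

12.5 ft²·°F·h/BTU

U_eff = 0.79/16 + 0.21/6.85 = 0.04938 + 0.03066 = 0.08003
R_eff = 1/U_eff = 12.5 ft²·°F·h/BTU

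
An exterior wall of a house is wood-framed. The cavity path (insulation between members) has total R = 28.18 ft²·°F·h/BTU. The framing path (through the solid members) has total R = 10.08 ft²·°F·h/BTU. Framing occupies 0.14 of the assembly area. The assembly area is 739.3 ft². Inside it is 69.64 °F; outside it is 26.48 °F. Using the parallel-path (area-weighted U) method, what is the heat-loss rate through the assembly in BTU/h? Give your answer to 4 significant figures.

1417 BTU/h

U_eff = 0.86/28.18 + 0.14/10.08 = 0.030518 + 0.013889 = 0.044407
R_eff = 1/U_eff = 22.519 ft²·°F·h/BTU
Q = 739.3 × (69.64 − 26.48) / 22.519 = 1416.9 BTU/h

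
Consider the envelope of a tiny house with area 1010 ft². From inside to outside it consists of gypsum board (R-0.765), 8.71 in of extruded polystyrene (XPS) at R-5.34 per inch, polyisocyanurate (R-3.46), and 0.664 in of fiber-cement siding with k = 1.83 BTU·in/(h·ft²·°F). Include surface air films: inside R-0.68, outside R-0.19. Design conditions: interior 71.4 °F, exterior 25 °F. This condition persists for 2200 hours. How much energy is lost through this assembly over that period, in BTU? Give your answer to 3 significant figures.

8.71 × 5.34 = 46.51
0.664/1.83 = 0.3628
R_total = 0.68 + 0.765 + 46.51 + 3.46 + 0.3628 + 0.19 = 51.97 ft²·°F·h/BTU
Q = 1010 × (71.4 − 25) / 51.97 = 901.8 BTU/h
E = 901.8 × 2200 = 1984000 BTU

1980000 BTU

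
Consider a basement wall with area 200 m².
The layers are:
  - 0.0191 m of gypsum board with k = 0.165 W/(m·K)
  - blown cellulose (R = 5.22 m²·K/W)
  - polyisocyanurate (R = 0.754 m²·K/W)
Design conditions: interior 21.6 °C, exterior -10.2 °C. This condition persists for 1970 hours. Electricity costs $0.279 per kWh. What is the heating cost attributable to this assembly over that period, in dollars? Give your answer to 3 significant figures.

574 dollars

0.0191/0.165 = 0.1158
R_total = 0.1158 + 5.22 + 0.754 = 6.09 m²·K/W
Q = 200 × (21.6 − (-10.2)) / 6.09 = 1044 W
E = 1044 W × 1970 h / 1000 = 2057 kWh
Cost = 2057 × 0.279 = $574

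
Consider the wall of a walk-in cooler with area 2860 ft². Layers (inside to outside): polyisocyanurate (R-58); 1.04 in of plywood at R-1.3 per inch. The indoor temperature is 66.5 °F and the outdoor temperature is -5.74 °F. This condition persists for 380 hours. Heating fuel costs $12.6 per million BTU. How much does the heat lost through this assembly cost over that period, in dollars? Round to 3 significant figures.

1.04 × 1.3 = 1.352
R_total = 58 + 1.352 = 59.35 ft²·°F·h/BTU
Q = 2860 × (66.5 − (-5.74)) / 59.35 = 3481 BTU/h
E = 3481 × 380 = 1323000 BTU
Cost = 1323000/10⁶ × 12.6 = $16.67

16.7 dollars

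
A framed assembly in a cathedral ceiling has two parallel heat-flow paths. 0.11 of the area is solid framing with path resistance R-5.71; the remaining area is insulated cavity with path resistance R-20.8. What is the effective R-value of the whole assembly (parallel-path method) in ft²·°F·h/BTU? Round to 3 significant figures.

16.1 ft²·°F·h/BTU

U_eff = 0.89/20.8 + 0.11/5.71 = 0.04279 + 0.01926 = 0.06205
R_eff = 1/U_eff = 16.12 ft²·°F·h/BTU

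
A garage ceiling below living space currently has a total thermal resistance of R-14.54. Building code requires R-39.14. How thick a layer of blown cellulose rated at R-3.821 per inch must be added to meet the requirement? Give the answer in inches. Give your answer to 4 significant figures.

6.438 in

ΔR = 39.14 − 14.54 = 24.6 ft²·°F·h/BTU
L = ΔR / (R/in) = 24.6/3.821 = 6.4381 in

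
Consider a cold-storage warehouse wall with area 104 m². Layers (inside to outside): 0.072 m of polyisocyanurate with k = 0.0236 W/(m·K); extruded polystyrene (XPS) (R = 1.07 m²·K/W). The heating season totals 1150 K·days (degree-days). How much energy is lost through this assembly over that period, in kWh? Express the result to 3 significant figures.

697 kWh

0.072/0.0236 = 3.051
R_total = 3.051 + 1.07 = 4.121 m²·K/W
E = A × HDD × 24 / R / 1000 = 104 × 1150 × 24 / 4.121 / 1000 = 696.6 kWh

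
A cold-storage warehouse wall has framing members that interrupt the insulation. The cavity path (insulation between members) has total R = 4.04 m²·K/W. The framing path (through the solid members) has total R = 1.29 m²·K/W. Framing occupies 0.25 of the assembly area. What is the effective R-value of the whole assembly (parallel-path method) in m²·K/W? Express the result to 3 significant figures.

2.64 m²·K/W

U_eff = 0.75/4.04 + 0.25/1.29 = 0.1856 + 0.1938 = 0.3794
R_eff = 1/U_eff = 2.635 m²·K/W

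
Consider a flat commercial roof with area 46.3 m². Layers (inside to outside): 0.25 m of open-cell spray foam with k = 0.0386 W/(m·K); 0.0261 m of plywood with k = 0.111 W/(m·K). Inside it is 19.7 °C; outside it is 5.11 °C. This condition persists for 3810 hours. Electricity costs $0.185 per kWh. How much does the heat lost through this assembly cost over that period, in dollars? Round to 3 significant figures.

0.25/0.0386 = 6.477
0.0261/0.111 = 0.2351
R_total = 6.477 + 0.2351 = 6.712 m²·K/W
Q = 46.3 × (19.7 − 5.11) / 6.712 = 100.6 W
E = 100.6 W × 3810 h / 1000 = 383.5 kWh
Cost = 383.5 × 0.185 = $70.94

70.9 dollars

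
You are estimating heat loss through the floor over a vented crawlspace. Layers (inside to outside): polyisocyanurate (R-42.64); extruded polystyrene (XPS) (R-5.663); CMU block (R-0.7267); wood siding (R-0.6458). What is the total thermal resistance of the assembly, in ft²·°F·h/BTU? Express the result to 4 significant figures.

49.68 ft²·°F·h/BTU

R_total = 42.64 + 5.663 + 0.7267 + 0.6458 = 49.675 ft²·°F·h/BTU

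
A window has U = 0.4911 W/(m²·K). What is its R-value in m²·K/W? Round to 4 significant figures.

R = 1/U = 1/0.4911 = 2.0362

2.036 m²·K/W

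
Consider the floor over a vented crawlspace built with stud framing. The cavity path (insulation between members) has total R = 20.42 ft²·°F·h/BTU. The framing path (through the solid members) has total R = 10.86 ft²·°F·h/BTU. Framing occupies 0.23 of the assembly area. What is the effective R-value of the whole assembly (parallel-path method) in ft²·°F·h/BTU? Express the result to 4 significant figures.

U_eff = 0.77/20.42 + 0.23/10.86 = 0.037708 + 0.021179 = 0.058887
R_eff = 1/U_eff = 16.982 ft²·°F·h/BTU

16.98 ft²·°F·h/BTU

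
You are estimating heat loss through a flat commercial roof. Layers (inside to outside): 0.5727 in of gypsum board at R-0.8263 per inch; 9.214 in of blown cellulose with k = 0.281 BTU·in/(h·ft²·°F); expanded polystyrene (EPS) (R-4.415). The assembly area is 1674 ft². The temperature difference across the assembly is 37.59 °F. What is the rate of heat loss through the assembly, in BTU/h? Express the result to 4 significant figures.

1670 BTU/h

0.5727 × 0.8263 = 0.47322
9.214/0.281 = 32.79
R_total = 0.47322 + 32.79 + 4.415 = 37.678 ft²·°F·h/BTU
Q = A·ΔT/R = 1674 × 37.59 / 37.678 = 1670.1 BTU/h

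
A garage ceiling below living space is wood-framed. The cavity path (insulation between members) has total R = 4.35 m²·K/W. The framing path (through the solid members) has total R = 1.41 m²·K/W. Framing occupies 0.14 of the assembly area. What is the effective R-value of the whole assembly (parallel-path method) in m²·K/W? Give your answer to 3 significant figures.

3.37 m²·K/W

U_eff = 0.86/4.35 + 0.14/1.41 = 0.1977 + 0.09929 = 0.297
R_eff = 1/U_eff = 3.367 m²·K/W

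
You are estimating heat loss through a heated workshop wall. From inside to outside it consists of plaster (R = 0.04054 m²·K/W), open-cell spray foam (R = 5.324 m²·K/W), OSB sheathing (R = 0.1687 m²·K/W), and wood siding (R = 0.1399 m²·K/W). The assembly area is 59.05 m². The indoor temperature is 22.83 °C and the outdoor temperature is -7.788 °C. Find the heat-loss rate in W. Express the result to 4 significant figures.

318.7 W

R_total = 0.04054 + 5.324 + 0.1687 + 0.1399 = 5.6731 m²·K/W
Q = A·ΔT/R = 59.05 × (22.83 − (-7.788)) / 5.6731 = 318.69 W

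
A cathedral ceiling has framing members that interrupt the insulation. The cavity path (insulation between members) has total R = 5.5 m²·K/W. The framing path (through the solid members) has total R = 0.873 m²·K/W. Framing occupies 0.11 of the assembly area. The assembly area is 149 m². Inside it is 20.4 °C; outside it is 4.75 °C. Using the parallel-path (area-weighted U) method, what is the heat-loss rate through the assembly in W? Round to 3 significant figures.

U_eff = 0.89/5.5 + 0.11/0.873 = 0.1618 + 0.126 = 0.2878
R_eff = 1/U_eff = 3.474 m²·K/W
Q = 149 × (20.4 − 4.75) / 3.474 = 671.2 W

671 W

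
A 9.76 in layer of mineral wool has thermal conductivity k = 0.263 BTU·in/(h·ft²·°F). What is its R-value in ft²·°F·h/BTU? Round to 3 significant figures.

37.1 ft²·°F·h/BTU

R = L/k = 9.76/0.263 = 37.11 ft²·°F·h/BTU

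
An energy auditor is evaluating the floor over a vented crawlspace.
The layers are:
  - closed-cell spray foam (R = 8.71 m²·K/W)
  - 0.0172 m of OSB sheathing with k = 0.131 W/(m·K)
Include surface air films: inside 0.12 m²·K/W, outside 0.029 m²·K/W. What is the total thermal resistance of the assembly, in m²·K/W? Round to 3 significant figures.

0.0172/0.131 = 0.1313
R_total = 0.12 + 8.71 + 0.1313 + 0.029 = 8.99 m²·K/W

8.99 m²·K/W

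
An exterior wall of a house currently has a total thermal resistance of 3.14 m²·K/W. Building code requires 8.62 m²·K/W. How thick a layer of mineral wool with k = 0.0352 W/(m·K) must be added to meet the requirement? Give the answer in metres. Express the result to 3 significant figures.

ΔR = 8.62 − 3.14 = 5.48 m²·K/W
L = ΔR × k = 5.48 × 0.0352 = 0.1929 m

0.193 m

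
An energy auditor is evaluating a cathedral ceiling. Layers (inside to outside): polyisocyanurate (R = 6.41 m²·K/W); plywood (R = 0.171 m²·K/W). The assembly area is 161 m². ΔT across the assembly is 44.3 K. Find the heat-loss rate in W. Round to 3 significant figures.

1080 W

R_total = 6.41 + 0.171 = 6.581 m²·K/W
Q = A·ΔT/R = 161 × 44.3 / 6.581 = 1084 W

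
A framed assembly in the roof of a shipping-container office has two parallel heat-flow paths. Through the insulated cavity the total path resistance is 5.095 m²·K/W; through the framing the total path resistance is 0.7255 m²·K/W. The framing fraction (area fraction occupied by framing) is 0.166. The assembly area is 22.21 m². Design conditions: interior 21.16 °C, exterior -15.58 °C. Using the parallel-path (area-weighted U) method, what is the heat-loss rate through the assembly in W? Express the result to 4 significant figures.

U_eff = 0.834/5.095 + 0.166/0.7255 = 0.16369 + 0.22881 = 0.3925
R_eff = 1/U_eff = 2.5478 m²·K/W
Q = 22.21 × (21.16 − (-15.58)) / 2.5478 = 320.28 W

320.3 W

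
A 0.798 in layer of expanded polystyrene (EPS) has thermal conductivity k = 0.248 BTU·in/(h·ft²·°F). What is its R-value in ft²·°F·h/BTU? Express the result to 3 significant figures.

R = L/k = 0.798/0.248 = 3.218 ft²·°F·h/BTU

3.22 ft²·°F·h/BTU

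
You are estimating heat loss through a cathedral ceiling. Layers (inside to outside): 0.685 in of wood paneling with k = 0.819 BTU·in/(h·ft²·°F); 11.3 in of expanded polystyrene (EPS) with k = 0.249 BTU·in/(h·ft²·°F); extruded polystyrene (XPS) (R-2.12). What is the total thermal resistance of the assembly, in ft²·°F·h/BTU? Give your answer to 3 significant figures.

48.3 ft²·°F·h/BTU

0.685/0.819 = 0.8364
11.3/0.249 = 45.38
R_total = 0.8364 + 45.38 + 2.12 = 48.34 ft²·°F·h/BTU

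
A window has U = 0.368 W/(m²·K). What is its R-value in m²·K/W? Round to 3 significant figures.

R = 1/U = 1/0.368 = 2.717

2.72 m²·K/W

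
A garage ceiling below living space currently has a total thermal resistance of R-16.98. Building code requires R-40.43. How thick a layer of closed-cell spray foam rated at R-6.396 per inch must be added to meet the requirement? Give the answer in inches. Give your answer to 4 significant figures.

ΔR = 40.43 − 16.98 = 23.45 ft²·°F·h/BTU
L = ΔR / (R/in) = 23.45/6.396 = 3.6664 in

3.666 in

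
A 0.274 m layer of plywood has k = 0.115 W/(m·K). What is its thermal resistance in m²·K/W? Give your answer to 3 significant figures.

2.38 m²·K/W

R = L/k = 0.274/0.115 = 2.383 m²·K/W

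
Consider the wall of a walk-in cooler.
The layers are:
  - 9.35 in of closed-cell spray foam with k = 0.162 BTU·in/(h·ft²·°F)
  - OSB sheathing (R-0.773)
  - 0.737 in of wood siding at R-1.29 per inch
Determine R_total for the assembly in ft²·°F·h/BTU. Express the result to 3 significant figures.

9.35/0.162 = 57.72
0.737 × 1.29 = 0.9507
R_total = 57.72 + 0.773 + 0.9507 = 59.44 ft²·°F·h/BTU

59.4 ft²·°F·h/BTU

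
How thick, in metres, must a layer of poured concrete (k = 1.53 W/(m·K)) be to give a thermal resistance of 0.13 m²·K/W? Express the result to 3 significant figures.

L = R·k = 0.13 × 1.53 = 0.1989 m

0.199 m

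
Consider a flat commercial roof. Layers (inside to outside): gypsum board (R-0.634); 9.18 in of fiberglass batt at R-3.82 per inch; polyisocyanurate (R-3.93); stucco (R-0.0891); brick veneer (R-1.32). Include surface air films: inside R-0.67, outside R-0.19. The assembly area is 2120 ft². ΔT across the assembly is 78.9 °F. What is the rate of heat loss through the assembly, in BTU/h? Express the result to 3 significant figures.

3990 BTU/h

9.18 × 3.82 = 35.07
R_total = 0.67 + 0.634 + 35.07 + 3.93 + 0.0891 + 1.32 + 0.19 = 41.9 ft²·°F·h/BTU
Q = A·ΔT/R = 2120 × 78.9 / 41.9 = 3992 BTU/h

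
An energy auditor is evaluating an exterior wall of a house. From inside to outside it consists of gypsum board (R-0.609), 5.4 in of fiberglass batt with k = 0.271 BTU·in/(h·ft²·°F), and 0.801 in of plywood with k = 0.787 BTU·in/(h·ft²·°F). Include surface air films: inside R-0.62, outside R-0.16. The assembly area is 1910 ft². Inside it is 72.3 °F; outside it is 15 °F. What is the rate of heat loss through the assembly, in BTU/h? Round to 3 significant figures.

4900 BTU/h

5.4/0.271 = 19.93
0.801/0.787 = 1.018
R_total = 0.62 + 0.609 + 19.93 + 1.018 + 0.16 = 22.33 ft²·°F·h/BTU
Q = A·ΔT/R = 1910 × (72.3 − 15) / 22.33 = 4901 BTU/h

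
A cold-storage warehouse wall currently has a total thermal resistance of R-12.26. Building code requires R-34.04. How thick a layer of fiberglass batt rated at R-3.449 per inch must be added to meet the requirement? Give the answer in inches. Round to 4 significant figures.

6.315 in

ΔR = 34.04 − 12.26 = 21.78 ft²·°F·h/BTU
L = ΔR / (R/in) = 21.78/3.449 = 6.3149 in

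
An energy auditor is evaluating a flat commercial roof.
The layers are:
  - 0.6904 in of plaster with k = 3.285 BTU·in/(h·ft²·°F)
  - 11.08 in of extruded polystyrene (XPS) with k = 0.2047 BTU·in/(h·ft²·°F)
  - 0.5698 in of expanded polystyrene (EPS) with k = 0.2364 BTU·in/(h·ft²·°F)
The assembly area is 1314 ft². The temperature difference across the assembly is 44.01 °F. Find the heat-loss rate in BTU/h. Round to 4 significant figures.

0.6904/3.285 = 0.21017
11.08/0.2047 = 54.128
0.5698/0.2364 = 2.4103
R_total = 0.21017 + 54.128 + 2.4103 = 56.748 ft²·°F·h/BTU
Q = A·ΔT/R = 1314 × 44.01 / 56.748 = 1019 BTU/h

1019 BTU/h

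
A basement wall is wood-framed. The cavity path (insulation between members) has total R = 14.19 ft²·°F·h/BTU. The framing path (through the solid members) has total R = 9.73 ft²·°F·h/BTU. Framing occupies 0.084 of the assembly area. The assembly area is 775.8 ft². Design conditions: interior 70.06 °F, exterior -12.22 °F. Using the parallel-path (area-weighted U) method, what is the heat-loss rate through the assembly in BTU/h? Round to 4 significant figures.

4672 BTU/h

U_eff = 0.916/14.19 + 0.084/9.73 = 0.064553 + 0.0086331 = 0.073186
R_eff = 1/U_eff = 13.664 ft²·°F·h/BTU
Q = 775.8 × (70.06 − (-12.22)) / 13.664 = 4671.6 BTU/h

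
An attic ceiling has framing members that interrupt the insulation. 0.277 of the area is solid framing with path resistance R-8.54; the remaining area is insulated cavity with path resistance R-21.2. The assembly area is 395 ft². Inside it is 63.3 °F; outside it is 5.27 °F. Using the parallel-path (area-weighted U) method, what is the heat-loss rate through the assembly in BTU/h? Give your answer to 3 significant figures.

U_eff = 0.723/21.2 + 0.277/8.54 = 0.0341 + 0.03244 = 0.06654
R_eff = 1/U_eff = 15.03 ft²·°F·h/BTU
Q = 395 × (63.3 − 5.27) / 15.03 = 1525 BTU/h

1530 BTU/h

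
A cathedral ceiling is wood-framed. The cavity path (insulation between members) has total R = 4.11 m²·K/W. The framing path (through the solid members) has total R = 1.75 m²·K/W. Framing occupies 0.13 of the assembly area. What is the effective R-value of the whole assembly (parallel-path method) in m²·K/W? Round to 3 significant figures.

U_eff = 0.87/4.11 + 0.13/1.75 = 0.2117 + 0.07429 = 0.286
R_eff = 1/U_eff = 3.497 m²·K/W

3.50 m²·K/W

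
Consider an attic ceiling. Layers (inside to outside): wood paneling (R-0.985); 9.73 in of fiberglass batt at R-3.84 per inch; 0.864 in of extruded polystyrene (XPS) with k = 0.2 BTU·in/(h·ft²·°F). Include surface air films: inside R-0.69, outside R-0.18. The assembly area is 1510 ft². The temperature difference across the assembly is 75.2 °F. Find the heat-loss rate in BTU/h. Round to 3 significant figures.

9.73 × 3.84 = 37.36
0.864/0.2 = 4.32
R_total = 0.69 + 0.985 + 37.36 + 4.32 + 0.18 = 43.54 ft²·°F·h/BTU
Q = A·ΔT/R = 1510 × 75.2 / 43.54 = 2608 BTU/h

2610 BTU/h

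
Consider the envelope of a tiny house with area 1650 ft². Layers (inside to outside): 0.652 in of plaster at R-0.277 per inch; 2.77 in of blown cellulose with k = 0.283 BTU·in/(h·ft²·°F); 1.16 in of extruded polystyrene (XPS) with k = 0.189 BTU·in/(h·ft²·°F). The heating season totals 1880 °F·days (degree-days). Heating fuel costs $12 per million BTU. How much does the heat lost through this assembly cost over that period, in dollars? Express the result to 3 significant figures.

0.652 × 0.277 = 0.1806
2.77/0.283 = 9.788
1.16/0.189 = 6.138
R_total = 0.1806 + 9.788 + 6.138 = 16.11 ft²·°F·h/BTU
E = A × HDD × 24 / R = 1650 × 1880 × 24 / 16.11 = 4622000 BTU
Cost = 4622000/10⁶ × 12 = $55.47

55.5 dollars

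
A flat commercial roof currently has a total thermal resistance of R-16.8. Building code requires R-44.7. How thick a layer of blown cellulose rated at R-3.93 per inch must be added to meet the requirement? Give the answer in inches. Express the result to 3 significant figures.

7.10 in

ΔR = 44.7 − 16.8 = 27.9 ft²·°F·h/BTU
L = ΔR / (R/in) = 27.9/3.93 = 7.099 in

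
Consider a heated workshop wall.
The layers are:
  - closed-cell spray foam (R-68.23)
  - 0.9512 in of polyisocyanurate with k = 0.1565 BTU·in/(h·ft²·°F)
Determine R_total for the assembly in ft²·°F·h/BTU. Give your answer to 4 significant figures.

0.9512/0.1565 = 6.078
R_total = 68.23 + 6.078 = 74.308 ft²·°F·h/BTU

74.31 ft²·°F·h/BTU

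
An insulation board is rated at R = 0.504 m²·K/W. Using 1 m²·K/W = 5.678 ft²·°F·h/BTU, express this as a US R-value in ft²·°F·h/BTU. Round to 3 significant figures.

2.86 ft²·°F·h/BTU

R_US = 0.504 × 5.678 = 2.862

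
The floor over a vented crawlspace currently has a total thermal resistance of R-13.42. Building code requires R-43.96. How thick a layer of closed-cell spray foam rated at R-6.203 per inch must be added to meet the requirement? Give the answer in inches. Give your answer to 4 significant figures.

ΔR = 43.96 − 13.42 = 30.54 ft²·°F·h/BTU
L = ΔR / (R/in) = 30.54/6.203 = 4.9234 in

4.923 in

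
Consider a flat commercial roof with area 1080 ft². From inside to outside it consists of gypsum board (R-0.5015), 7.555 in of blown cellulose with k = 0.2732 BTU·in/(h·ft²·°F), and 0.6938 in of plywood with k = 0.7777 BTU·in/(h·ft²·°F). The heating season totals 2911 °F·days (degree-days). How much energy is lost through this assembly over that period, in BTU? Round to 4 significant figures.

7.555/0.2732 = 27.654
0.6938/0.7777 = 0.89212
R_total = 0.5015 + 27.654 + 0.89212 = 29.047 ft²·°F·h/BTU
E = A × HDD × 24 / R = 1080 × 2911 × 24 / 29.047 = 2597600 BTU

2598000 BTU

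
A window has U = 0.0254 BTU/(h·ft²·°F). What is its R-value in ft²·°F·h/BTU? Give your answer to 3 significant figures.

39.4 ft²·°F·h/BTU

R = 1/U = 1/0.0254 = 39.37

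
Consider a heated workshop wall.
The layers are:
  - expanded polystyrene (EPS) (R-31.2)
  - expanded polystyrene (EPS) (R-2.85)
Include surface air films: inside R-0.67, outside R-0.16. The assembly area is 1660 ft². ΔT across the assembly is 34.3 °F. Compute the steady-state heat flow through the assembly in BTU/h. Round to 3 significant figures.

R_total = 0.67 + 31.2 + 2.85 + 0.16 = 34.88 ft²·°F·h/BTU
Q = A·ΔT/R = 1660 × 34.3 / 34.88 = 1632 BTU/h

1630 BTU/h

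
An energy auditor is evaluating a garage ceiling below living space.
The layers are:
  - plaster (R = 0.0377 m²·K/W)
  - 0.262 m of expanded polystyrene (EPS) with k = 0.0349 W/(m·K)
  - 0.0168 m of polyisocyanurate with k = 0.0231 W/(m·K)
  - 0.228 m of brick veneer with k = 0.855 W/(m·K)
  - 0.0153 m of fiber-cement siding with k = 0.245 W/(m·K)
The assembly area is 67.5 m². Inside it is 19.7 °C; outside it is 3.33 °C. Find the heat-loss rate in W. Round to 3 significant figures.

0.262/0.0349 = 7.507
0.0168/0.0231 = 0.7273
0.228/0.855 = 0.2667
0.0153/0.245 = 0.06245
R_total = 0.0377 + 7.507 + 0.7273 + 0.2667 + 0.06245 = 8.601 m²·K/W
Q = A·ΔT/R = 67.5 × (19.7 − 3.33) / 8.601 = 128.5 W

128 W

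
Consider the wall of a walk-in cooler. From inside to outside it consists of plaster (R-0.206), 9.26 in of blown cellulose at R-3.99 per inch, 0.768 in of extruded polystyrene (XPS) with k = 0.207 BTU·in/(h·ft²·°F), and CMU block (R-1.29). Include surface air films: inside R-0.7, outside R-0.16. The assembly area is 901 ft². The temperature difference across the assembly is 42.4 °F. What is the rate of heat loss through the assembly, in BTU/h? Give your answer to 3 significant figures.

888 BTU/h

9.26 × 3.99 = 36.95
0.768/0.207 = 3.71
R_total = 0.7 + 0.206 + 36.95 + 3.71 + 1.29 + 0.16 = 43.01 ft²·°F·h/BTU
Q = A·ΔT/R = 901 × 42.4 / 43.01 = 888.1 BTU/h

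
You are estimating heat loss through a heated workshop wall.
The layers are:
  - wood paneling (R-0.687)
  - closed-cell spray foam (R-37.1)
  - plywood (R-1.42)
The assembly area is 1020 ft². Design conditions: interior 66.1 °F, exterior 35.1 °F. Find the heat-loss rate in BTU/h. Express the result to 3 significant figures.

R_total = 0.687 + 37.1 + 1.42 = 39.21 ft²·°F·h/BTU
Q = A·ΔT/R = 1020 × (66.1 − 35.1) / 39.21 = 806.5 BTU/h

806 BTU/h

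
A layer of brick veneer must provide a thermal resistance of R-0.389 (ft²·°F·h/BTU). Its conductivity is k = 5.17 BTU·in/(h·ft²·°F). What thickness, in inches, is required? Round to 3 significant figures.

L = R × k = 0.389 × 5.17 = 2.011 in

2.01 in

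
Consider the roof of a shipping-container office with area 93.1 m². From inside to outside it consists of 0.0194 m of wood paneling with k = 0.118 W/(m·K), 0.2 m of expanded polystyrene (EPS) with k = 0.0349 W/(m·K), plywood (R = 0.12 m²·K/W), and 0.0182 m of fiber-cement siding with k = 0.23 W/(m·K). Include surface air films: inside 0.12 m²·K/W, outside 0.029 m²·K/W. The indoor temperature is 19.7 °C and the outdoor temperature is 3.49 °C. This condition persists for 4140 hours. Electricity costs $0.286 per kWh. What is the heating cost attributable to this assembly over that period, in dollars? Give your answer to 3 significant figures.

0.0194/0.118 = 0.1644
0.2/0.0349 = 5.731
0.0182/0.23 = 0.07913
R_total = 0.12 + 0.1644 + 5.731 + 0.12 + 0.07913 + 0.029 = 6.243 m²·K/W
Q = 93.1 × (19.7 − 3.49) / 6.243 = 241.7 W
E = 241.7 W × 4140 h / 1000 = 1001 kWh
Cost = 1001 × 0.286 = $286.2

286 dollars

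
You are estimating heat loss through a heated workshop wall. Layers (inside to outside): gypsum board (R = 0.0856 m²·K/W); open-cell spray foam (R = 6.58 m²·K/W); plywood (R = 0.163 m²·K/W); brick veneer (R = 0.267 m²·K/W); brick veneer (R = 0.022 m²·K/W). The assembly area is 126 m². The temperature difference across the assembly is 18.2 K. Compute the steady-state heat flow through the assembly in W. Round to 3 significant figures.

322 W

R_total = 0.0856 + 6.58 + 0.163 + 0.267 + 0.022 = 7.118 m²·K/W
Q = A·ΔT/R = 126 × 18.2 / 7.118 = 322.2 W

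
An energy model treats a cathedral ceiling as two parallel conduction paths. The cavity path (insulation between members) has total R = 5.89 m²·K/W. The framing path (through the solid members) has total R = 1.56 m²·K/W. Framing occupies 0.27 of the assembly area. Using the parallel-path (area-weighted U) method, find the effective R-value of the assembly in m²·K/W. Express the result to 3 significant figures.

3.37 m²·K/W

U_eff = 0.73/5.89 + 0.27/1.56 = 0.1239 + 0.1731 = 0.297
R_eff = 1/U_eff = 3.367 m²·K/W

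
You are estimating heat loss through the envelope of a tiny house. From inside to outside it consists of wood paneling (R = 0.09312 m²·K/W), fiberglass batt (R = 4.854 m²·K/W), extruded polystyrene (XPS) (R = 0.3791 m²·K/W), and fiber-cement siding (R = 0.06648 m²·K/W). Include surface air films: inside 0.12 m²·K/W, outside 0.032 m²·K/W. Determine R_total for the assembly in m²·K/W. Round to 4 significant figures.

R_total = 0.12 + 0.09312 + 4.854 + 0.3791 + 0.06648 + 0.032 = 5.5447 m²·K/W

5.545 m²·K/W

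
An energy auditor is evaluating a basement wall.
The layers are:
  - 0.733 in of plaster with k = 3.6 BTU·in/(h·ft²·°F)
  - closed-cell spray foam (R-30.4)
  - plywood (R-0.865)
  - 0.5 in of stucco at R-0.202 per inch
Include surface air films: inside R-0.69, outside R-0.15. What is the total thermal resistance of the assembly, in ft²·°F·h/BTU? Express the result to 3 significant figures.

32.4 ft²·°F·h/BTU

0.733/3.6 = 0.2036
0.5 × 0.202 = 0.101
R_total = 0.69 + 0.2036 + 30.4 + 0.865 + 0.101 + 0.15 = 32.41 ft²·°F·h/BTU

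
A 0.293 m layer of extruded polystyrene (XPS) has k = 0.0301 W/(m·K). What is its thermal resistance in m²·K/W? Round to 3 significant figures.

9.73 m²·K/W

R = L/k = 0.293/0.0301 = 9.734 m²·K/W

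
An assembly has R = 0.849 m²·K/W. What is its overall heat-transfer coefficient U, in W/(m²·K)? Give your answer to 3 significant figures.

U = 1/R = 1/0.849 = 1.178

1.18 W/(m²·K)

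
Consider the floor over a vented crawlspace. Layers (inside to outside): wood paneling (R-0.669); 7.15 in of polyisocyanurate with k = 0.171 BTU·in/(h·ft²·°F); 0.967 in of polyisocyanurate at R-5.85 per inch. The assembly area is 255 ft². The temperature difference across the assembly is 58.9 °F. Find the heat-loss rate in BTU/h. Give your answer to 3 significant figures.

7.15/0.171 = 41.81
0.967 × 5.85 = 5.657
R_total = 0.669 + 41.81 + 5.657 = 48.14 ft²·°F·h/BTU
Q = A·ΔT/R = 255 × 58.9 / 48.14 = 312 BTU/h

312 BTU/h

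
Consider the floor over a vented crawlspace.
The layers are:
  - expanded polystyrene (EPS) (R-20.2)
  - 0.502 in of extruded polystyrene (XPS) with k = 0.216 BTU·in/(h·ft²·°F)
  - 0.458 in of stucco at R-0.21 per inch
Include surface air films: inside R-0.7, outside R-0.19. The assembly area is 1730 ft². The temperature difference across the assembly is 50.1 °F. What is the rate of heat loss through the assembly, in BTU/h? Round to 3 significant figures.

0.502/0.216 = 2.324
0.458 × 0.21 = 0.09618
R_total = 0.7 + 20.2 + 2.324 + 0.09618 + 0.19 = 23.51 ft²·°F·h/BTU
Q = A·ΔT/R = 1730 × 50.1 / 23.51 = 3687 BTU/h

3690 BTU/h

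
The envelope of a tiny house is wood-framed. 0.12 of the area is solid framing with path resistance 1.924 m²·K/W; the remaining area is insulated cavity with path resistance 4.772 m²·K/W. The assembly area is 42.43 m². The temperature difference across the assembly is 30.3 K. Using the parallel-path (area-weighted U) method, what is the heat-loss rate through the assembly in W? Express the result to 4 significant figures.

317.3 W

U_eff = 0.88/4.772 + 0.12/1.924 = 0.18441 + 0.06237 = 0.24678
R_eff = 1/U_eff = 4.0522 m²·K/W
Q = 42.43 × 30.3 / 4.0522 = 317.27 W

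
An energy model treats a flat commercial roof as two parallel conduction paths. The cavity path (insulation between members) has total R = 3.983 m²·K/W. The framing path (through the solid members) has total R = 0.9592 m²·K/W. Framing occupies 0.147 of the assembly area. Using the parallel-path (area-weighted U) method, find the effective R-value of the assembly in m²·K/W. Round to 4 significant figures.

U_eff = 0.853/3.983 + 0.147/0.9592 = 0.21416 + 0.15325 = 0.36741
R_eff = 1/U_eff = 2.7217 m²·K/W

2.722 m²·K/W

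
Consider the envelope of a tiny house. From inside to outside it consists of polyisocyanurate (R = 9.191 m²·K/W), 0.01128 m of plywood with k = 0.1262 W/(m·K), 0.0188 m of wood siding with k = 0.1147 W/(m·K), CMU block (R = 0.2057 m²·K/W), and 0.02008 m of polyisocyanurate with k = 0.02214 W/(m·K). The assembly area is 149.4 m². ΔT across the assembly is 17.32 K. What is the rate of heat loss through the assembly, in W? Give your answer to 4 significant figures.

0.01128/0.1262 = 0.089382
0.0188/0.1147 = 0.16391
0.02008/0.02214 = 0.90696
R_total = 9.191 + 0.089382 + 0.16391 + 0.2057 + 0.90696 = 10.557 m²·K/W
Q = A·ΔT/R = 149.4 × 17.32 / 10.557 = 245.11 W

245.1 W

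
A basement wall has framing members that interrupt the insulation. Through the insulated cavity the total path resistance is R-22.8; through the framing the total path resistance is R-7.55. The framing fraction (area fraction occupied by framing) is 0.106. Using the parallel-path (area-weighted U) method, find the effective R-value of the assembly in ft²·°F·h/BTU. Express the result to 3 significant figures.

U_eff = 0.894/22.8 + 0.106/7.55 = 0.03921 + 0.01404 = 0.05325
R_eff = 1/U_eff = 18.78 ft²·°F·h/BTU

18.8 ft²·°F·h/BTU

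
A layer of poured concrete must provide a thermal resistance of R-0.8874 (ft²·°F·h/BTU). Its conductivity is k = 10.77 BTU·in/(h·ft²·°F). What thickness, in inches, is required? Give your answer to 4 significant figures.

9.557 in

L = R × k = 0.8874 × 10.77 = 9.5573 in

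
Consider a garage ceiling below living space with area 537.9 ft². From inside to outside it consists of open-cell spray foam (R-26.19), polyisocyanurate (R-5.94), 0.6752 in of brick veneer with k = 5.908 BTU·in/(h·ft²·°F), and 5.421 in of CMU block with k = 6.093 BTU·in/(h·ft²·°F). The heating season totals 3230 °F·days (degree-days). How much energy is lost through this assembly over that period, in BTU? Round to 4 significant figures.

1258000 BTU

0.6752/5.908 = 0.11429
5.421/6.093 = 0.88971
R_total = 26.19 + 5.94 + 0.11429 + 0.88971 = 33.134 ft²·°F·h/BTU
E = A × HDD × 24 / R = 537.9 × 3230 × 24 / 33.134 = 1258500 BTU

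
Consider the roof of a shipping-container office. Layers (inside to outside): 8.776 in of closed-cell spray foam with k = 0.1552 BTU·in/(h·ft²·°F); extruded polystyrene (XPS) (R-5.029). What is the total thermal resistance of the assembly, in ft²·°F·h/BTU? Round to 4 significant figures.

61.58 ft²·°F·h/BTU

8.776/0.1552 = 56.546
R_total = 56.546 + 5.029 = 61.575 ft²·°F·h/BTU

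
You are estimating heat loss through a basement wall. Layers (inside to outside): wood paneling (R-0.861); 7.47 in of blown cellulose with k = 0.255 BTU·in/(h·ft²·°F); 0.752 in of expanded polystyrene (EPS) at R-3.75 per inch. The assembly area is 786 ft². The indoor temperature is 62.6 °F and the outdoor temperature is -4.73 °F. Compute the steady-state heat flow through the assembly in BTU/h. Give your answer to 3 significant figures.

1600 BTU/h

7.47/0.255 = 29.29
0.752 × 3.75 = 2.82
R_total = 0.861 + 29.29 + 2.82 = 32.98 ft²·°F·h/BTU
Q = A·ΔT/R = 786 × (62.6 − (-4.73)) / 32.98 = 1605 BTU/h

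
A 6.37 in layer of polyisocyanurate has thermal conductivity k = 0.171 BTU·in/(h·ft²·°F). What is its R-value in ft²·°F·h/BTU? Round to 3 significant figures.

37.3 ft²·°F·h/BTU

R = L/k = 6.37/0.171 = 37.25 ft²·°F·h/BTU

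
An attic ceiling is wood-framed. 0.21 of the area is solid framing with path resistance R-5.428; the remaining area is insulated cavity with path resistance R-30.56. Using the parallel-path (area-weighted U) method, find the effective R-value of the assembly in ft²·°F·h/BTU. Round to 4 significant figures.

15.49 ft²·°F·h/BTU

U_eff = 0.79/30.56 + 0.21/5.428 = 0.025851 + 0.038688 = 0.064539
R_eff = 1/U_eff = 15.494 ft²·°F·h/BTU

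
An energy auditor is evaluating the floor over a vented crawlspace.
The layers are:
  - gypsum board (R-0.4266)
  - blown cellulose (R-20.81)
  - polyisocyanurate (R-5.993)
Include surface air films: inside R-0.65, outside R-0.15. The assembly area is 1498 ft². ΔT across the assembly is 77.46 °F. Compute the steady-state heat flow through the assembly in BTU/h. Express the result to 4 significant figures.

4140 BTU/h

R_total = 0.65 + 0.4266 + 20.81 + 5.993 + 0.15 = 28.03 ft²·°F·h/BTU
Q = A·ΔT/R = 1498 × 77.46 / 28.03 = 4139.7 BTU/h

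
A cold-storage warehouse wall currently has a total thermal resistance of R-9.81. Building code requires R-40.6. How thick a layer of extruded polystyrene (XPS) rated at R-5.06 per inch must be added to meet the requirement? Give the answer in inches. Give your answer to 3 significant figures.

ΔR = 40.6 − 9.81 = 30.79 ft²·°F·h/BTU
L = ΔR / (R/in) = 30.79/5.06 = 6.085 in

6.08 in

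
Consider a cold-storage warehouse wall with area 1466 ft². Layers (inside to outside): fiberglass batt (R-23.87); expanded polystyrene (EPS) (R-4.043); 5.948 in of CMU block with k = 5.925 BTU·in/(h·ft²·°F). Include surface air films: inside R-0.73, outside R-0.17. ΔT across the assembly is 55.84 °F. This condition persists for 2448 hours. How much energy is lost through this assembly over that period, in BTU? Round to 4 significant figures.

5.948/5.925 = 1.0039
R_total = 0.73 + 23.87 + 4.043 + 1.0039 + 0.17 = 29.817 ft²·°F·h/BTU
Q = 1466 × 55.84 / 29.817 = 2745.5 BTU/h
E = 2745.5 × 2448 = 6720900 BTU

6721000 BTU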